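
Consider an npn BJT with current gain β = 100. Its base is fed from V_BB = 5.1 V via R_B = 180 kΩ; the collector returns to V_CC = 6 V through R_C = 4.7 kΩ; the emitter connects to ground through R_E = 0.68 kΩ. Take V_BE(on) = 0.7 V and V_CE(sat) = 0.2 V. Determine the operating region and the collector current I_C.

Assume active: I_B = (5.1 − 0.7)/(180 + 101×0.68) = 0.0177 mA, I_C = β·I_B = 1.77 mA.
Then V_CE = 6 − 1.77×4.7 − 1.79×0.68 = -3.53 V < 0.2 V — the active assumption fails.
Re-solve with V_CE = 0.2 V. KCL at the emitter: V_E/R_E = (V_BB−0.7−V_E)/R_B + (V_CC−0.2−V_E)/R_C, giving V_E = 0.745 V.
I_C = (V_CC − 0.2 − V_E)/R_C = (5.8 − 0.745)/4.7 = 1.08 mA.
Check: I_B = (4.4 − 0.745)/180 = 0.0203 mA, and β·I_B = 2.03 mA > I_C, confirming saturation.

saturation; I_C ≈ 1.1 mA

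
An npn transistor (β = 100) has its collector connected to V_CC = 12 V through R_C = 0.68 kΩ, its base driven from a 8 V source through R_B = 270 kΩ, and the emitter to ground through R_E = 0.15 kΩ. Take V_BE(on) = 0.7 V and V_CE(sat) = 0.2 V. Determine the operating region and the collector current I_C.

Assume active. Base-emitter loop: I_B = (V_BB − V_BE)/(R_B + (β+1)R_E) = (8 − 0.7)/(270 + 101×0.15) = 0.0256 mA.
I_C = β·I_B = 100×0.0256 = 2.56 mA.
V_CE = V_CC − I_C·R_C − I_E·R_E = 12 − 2.56×0.68 − 2.59×0.15 = 9.87 V > V_CE(sat), so the active-region assumption holds.

active; I_C ≈ 2.6 mA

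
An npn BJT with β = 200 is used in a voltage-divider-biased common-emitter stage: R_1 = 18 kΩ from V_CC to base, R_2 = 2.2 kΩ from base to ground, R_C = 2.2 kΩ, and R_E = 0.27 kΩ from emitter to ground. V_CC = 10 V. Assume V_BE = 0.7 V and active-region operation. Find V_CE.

V_CE ≈ 6.6 V

Thevenize the base divider: V_Th = V_CC·R_2/(R_1+R_2) = 10×2.2/20.2 = 1.09 V, R_Th = R_1‖R_2 = 1.96 kΩ.
Base-emitter loop: V_Th = I_B·R_Th + V_BE + (β+1)I_B·R_E, so I_B = (1.09 − 0.7) / (1.96 + 201×0.27) = 0.00692 mA.
I_C = β·I_B = 200×0.00692 = 1.38 mA, and I_E = (β+1)I_B = 1.39 mA.
V_CE = V_CC − I_C·R_C − I_E·R_E = 10 − 1.38×2.2 − 1.39×0.27 = 6.58 V.
V_CE = 6.58 V > 0.2 V confirms active-region operation.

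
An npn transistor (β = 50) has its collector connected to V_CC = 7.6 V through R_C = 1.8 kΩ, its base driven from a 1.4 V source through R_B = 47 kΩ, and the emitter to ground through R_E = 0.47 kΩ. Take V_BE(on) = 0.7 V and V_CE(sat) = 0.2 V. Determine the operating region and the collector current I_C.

Assume active. Base-emitter loop: I_B = (V_BB − V_BE)/(R_B + (β+1)R_E) = (1.4 − 0.7)/(47 + 51×0.47) = 0.00986 mA.
I_C = β·I_B = 50×0.00986 = 0.493 mA.
V_CE = V_CC − I_C·R_C − I_E·R_E = 7.6 − 0.493×1.8 − 0.503×0.47 = 6.48 V > V_CE(sat), so the active-region assumption holds.

active; I_C ≈ 0.49 mA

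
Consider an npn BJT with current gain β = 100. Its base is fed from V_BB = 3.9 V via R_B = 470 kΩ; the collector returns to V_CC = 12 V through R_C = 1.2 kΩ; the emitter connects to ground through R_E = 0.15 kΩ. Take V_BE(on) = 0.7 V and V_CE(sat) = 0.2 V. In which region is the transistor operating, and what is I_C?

active; I_C ≈ 0.66 mA

Assume active. Base-emitter loop: I_B = (V_BB − V_BE)/(R_B + (β+1)R_E) = (3.9 − 0.7)/(470 + 101×0.15) = 0.0066 mA.
I_C = β·I_B = 100×0.0066 = 0.66 mA.
V_CE = V_CC − I_C·R_C − I_E·R_E = 12 − 0.66×1.2 − 0.666×0.15 = 11.1 V > V_CE(sat), so the active-region assumption holds.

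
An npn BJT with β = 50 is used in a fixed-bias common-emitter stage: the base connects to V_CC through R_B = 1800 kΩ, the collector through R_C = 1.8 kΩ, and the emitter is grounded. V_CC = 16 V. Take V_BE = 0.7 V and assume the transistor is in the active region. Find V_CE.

Base loop: V_CC = I_B·R_B + V_BE, so I_B = (16 − 0.7)/1800 kΩ = 0.0085 mA.
In the active region I_C = β·I_B = 50 × 0.0085 = 0.425 mA.
Collector loop: V_CE = V_CC − I_C·R_C = 16 − 0.425×1.8 = 15.2 V.
Since V_CE = 15.2 V > V_CE(sat) ≈ 0.2 V, the transistor is in the active region as assumed.

V_CE ≈ 15 V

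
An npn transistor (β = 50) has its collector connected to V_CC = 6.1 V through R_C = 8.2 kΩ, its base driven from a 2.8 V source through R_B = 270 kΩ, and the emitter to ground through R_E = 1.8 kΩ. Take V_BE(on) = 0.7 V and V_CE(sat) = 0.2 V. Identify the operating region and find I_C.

Assume active. Base-emitter loop: I_B = (V_BB − V_BE)/(R_B + (β+1)R_E) = (2.8 − 0.7)/(270 + 51×1.8) = 0.0058 mA.
I_C = β·I_B = 50×0.0058 = 0.29 mA.
V_CE = V_CC − I_C·R_C − I_E·R_E = 6.1 − 0.29×8.2 − 0.296×1.8 = 3.19 V > V_CE(sat), so the active-region assumption holds.

active; I_C ≈ 0.29 mA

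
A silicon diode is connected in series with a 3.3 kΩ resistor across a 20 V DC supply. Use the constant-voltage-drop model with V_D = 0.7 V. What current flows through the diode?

I ≈ 5.8 mA

KVL around the loop: 20 = V_D + I·R = 0.7 + I × 3.3 kΩ.
So I = (20 − 0.7) / 3.3 kΩ = 19.3 / 3.3 = 5.85 mA.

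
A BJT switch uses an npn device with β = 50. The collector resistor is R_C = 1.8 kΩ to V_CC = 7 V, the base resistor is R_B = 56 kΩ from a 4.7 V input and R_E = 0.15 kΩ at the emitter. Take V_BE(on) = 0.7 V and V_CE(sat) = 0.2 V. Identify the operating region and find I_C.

active; I_C ≈ 3.1 mA

Assume active. Base-emitter loop: I_B = (V_BB − V_BE)/(R_B + (β+1)R_E) = (4.7 − 0.7)/(56 + 51×0.15) = 0.0628 mA.
I_C = β·I_B = 50×0.0628 = 3.14 mA.
V_CE = V_CC − I_C·R_C − I_E·R_E = 7 − 3.14×1.8 − 3.21×0.15 = 0.863 V > V_CE(sat), so the active-region assumption holds.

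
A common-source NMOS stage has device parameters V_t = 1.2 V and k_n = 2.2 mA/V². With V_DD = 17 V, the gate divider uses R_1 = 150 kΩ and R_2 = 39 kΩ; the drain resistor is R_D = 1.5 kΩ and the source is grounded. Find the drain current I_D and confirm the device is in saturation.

I_D ≈ 5.9 mA

V_G = V_DD·R_2/(R_1+R_2) = 17×39/189 = 3.51 V. With the source grounded, V_GS = V_G = 3.51 V.
Assume saturation: I_D = (k_n/2)(V_GS − V_t)² = (2.2/2)×(3.51 − 1.2)² = 1.1×2.31² = 5.86 mA.
V_DS = V_DD − I_D·R_D = 17 − 5.86×1.5 = 8.21 V.
Saturation requires V_DS ≥ V_GS − V_t = 2.31 V; 8.21 ≥ 2.31 ✓.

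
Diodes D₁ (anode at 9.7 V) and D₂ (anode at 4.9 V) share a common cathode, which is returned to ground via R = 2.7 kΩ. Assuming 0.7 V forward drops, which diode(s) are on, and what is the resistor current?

Assume both conduct. Then node N would need to be at both 9.7−0.7 = 9 V and 4.9−0.7 = 4.2 V, which is impossible.
Assume only D₁ conducts: V_N = 9.7 − 0.7 = 9 V, so I_R = 9/2.7 = 3.33 mA.
Check D₂: its anode-to-cathode voltage is 4.9 − 9 = -4.1 V < 0.7 V, so it is off. The assumption is consistent.

Only D₁ conducts; I_R ≈ 3.3 mA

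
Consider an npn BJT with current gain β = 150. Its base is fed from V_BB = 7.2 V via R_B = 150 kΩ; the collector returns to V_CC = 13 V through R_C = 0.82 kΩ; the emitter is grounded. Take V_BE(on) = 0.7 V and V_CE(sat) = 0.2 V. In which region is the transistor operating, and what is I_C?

active; I_C ≈ 6.5 mA

Assume active. Base-emitter loop: I_B = (V_BB − V_BE)/R_B = (7.2 − 0.7)/150 = 0.0433 mA.
I_C = β·I_B = 150×0.0433 = 6.5 mA.
V_CE = V_CC − I_C·R_C = 13 − 6.5×0.82 = 7.67 V > V_CE(sat), so the active-region assumption holds.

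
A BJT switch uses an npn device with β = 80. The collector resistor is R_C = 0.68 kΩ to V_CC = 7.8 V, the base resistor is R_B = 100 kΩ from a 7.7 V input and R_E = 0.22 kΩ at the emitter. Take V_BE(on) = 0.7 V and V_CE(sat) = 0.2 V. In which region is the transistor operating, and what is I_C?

Assume active. Base-emitter loop: I_B = (V_BB − V_BE)/(R_B + (β+1)R_E) = (7.7 − 0.7)/(100 + 81×0.22) = 0.0594 mA.
I_C = β·I_B = 80×0.0594 = 4.75 mA.
V_CE = V_CC − I_C·R_C − I_E·R_E = 7.8 − 4.75×0.68 − 4.81×0.22 = 3.51 V > V_CE(sat), so the active-region assumption holds.

active; I_C ≈ 4.8 mA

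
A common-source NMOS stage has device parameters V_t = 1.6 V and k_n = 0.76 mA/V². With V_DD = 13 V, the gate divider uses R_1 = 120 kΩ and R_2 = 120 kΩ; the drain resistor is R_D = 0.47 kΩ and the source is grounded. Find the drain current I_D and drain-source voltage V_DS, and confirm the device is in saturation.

I_D ≈ 9.1 mA, V_DS ≈ 8.7 V

V_G = V_DD·R_2/(R_1+R_2) = 13×120/240 = 6.5 V. With the source grounded, V_GS = V_G = 6.5 V.
Assume saturation: I_D = (k_n/2)(V_GS − V_t)² = (0.76/2)×(6.5 − 1.6)² = 0.38×4.9² = 9.12 mA.
V_DS = V_DD − I_D·R_D = 13 − 9.12×0.47 = 8.71 V.
Saturation requires V_DS ≥ V_GS − V_t = 4.9 V; 8.71 ≥ 4.9 ✓.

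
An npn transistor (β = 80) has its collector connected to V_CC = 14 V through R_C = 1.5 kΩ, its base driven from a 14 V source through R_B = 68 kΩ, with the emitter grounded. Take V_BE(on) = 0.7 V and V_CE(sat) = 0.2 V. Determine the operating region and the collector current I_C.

saturation; I_C ≈ 9.2 mA

Assume active: I_B = (14 − 0.7)/68 = 0.196 mA, giving I_C = β·I_B = 15.6 mA.
But then V_CE = 14 − 15.6×1.5 = -9.47 V < V_CE(sat) = 0.2 V — impossible in the active region.
So the transistor is saturated. With V_CE = 0.2 V, I_C = (V_CC − 0.2)/R_C = 13.8/1.5 = 9.2 mA.
Check: β·I_B = 15.6 mA > I_C = 9.2 mA, confirming saturation.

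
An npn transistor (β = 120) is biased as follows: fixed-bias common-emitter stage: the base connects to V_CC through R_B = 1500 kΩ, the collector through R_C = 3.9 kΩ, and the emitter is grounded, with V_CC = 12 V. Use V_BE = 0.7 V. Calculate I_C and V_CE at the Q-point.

Base loop: V_CC = I_B·R_B + V_BE, so I_B = (12 − 0.7)/1500 kΩ = 0.00753 mA.
In the active region I_C = β·I_B = 120 × 0.00753 = 0.904 mA.
Collector loop: V_CE = V_CC − I_C·R_C = 12 − 0.904×3.9 = 8.47 V.
Since V_CE = 8.47 V > V_CE(sat) ≈ 0.2 V, the transistor is in the active region as assumed.

I_C ≈ 0.9 mA, V_CE ≈ 8.5 V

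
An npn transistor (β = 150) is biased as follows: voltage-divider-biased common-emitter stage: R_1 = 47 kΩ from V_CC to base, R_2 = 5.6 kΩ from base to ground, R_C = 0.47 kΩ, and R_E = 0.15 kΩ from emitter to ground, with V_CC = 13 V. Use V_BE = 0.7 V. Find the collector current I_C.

Thevenize the base divider: V_Th = V_CC·R_2/(R_1+R_2) = 13×5.6/52.6 = 1.38 V, R_Th = R_1‖R_2 = 5 kΩ.
Base-emitter loop: V_Th = I_B·R_Th + V_BE + (β+1)I_B·R_E, so I_B = (1.38 − 0.7) / (5 + 151×0.15) = 0.0247 mA.
I_C = β·I_B = 150×0.0247 = 3.71 mA, and I_E = (β+1)I_B = 3.74 mA.
V_CE = V_CC − I_C·R_C − I_E·R_E = 13 − 3.71×0.47 − 3.74×0.15 = 10.7 V.
V_CE = 10.7 V > 0.2 V confirms active-region operation.

I_C ≈ 3.7 mA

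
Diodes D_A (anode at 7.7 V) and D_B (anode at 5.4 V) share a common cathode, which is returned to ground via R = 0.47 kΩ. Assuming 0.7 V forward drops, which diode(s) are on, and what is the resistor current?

Only D_A conducts; I_R ≈ 15 mA

Assume both conduct. Then node N would need to be at both 7.7−0.7 = 7 V and 5.4−0.7 = 4.7 V, which is impossible.
Assume only D_A conducts: V_N = 7.7 − 0.7 = 7 V, so I_R = 7/0.47 = 14.9 mA.
Check D_B: its anode-to-cathode voltage is 5.4 − 7 = -1.6 V < 0.7 V, so it is off. The assumption is consistent.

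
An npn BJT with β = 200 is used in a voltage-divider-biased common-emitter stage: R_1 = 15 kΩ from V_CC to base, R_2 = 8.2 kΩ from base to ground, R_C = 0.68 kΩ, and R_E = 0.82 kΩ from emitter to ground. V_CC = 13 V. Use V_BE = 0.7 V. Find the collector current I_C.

Thevenize the base divider: V_Th = V_CC·R_2/(R_1+R_2) = 13×8.2/23.2 = 4.59 V, R_Th = R_1‖R_2 = 5.3 kΩ.
Base-emitter loop: V_Th = I_B·R_Th + V_BE + (β+1)I_B·R_E, so I_B = (4.59 − 0.7) / (5.3 + 201×0.82) = 0.0229 mA.
I_C = β·I_B = 200×0.0229 = 4.58 mA, and I_E = (β+1)I_B = 4.6 mA.
V_CE = V_CC − I_C·R_C − I_E·R_E = 13 − 4.58×0.68 − 4.6×0.82 = 6.11 V.
V_CE = 6.11 V > 0.2 V confirms active-region operation.

I_C ≈ 4.6 mA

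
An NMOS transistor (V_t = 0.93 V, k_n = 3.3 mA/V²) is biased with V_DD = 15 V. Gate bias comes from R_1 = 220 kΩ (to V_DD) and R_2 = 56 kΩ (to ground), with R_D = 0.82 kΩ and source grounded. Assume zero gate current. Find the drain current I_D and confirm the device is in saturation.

I_D ≈ 7.4 mA

V_G = V_DD·R_2/(R_1+R_2) = 15×56/276 = 3.04 V. With the source grounded, V_GS = V_G = 3.04 V.
Assume saturation: I_D = (k_n/2)(V_GS − V_t)² = (3.3/2)×(3.04 − 0.93)² = 1.65×2.11² = 7.37 mA.
V_DS = V_DD − I_D·R_D = 15 − 7.37×0.82 = 8.96 V.
Saturation requires V_DS ≥ V_GS − V_t = 2.11 V; 8.96 ≥ 2.11 ✓.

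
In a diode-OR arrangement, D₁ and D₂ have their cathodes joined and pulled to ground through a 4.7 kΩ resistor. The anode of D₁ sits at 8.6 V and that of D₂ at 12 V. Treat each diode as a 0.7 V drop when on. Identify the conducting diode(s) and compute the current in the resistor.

Only D₂ conducts; I_R ≈ 2.4 mA

Assume both conduct. Then node N would need to be at both 8.6−0.7 = 7.9 V and 12−0.7 = 11.3 V, which is impossible.
Assume only D₂ conducts: V_N = 12 − 0.7 = 11.3 V, so I_R = 11.3/4.7 = 2.4 mA.
Check D₁: its anode-to-cathode voltage is 8.6 − 11.3 = -2.7 V < 0.7 V, so it is off. The assumption is consistent.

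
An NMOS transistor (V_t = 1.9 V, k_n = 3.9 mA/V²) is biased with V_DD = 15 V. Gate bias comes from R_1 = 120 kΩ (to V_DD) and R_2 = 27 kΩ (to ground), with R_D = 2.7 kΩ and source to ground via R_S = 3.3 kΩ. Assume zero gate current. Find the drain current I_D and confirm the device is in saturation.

V_G = V_DD·R_2/(R_1+R_2) = 15×27/147 = 2.76 V.
Assume saturation: I_D = (k_n/2)(V_GS − V_t)² with V_GS = V_G − I_D·R_S = 2.76 − 3.3·I_D.
Substituting gives 21.2·I_D² − 12·I_D + 1.43 = 0, with roots I_D = 0.17 or 0.396 mA.
The root I_D = 0.396 mA gives V_GS = 1.45 V ≤ V_t, so take I_D = 0.17 mA.
Then V_GS = 2.2 V and V_DS = V_DD − I_D(R_D+R_S) = 15 − 0.17×6 = 14 V.
Saturation requires V_DS ≥ V_GS − V_t = 0.295 V; 14 ≥ 0.295 ✓.

I_D ≈ 0.17 mA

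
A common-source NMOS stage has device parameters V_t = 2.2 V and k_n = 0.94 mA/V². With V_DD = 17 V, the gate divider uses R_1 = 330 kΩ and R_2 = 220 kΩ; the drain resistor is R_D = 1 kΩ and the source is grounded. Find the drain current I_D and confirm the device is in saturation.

V_G = V_DD·R_2/(R_1+R_2) = 17×220/550 = 6.8 V. With the source grounded, V_GS = V_G = 6.8 V.
Assume saturation: I_D = (k_n/2)(V_GS − V_t)² = (0.94/2)×(6.8 − 2.2)² = 0.47×4.6² = 9.95 mA.
V_DS = V_DD − I_D·R_D = 17 − 9.95×1 = 7.05 V.
Saturation requires V_DS ≥ V_GS − V_t = 4.6 V; 7.05 ≥ 4.6 ✓.

I_D ≈ 9.9 mA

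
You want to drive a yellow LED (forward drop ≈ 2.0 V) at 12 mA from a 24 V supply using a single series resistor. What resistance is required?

The resistor drops V_S − V_D = 24 − 2.0 = 22 V at 12 mA.
R = 22 V / 12 mA = 1.83 kΩ.

R ≈ 1.8 kΩ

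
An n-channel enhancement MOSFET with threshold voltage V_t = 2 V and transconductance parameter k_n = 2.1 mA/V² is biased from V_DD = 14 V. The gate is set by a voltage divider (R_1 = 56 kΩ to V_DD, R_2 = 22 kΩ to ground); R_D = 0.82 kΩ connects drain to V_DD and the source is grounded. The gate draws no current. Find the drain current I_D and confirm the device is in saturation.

I_D ≈ 4 mA

V_G = V_DD·R_2/(R_1+R_2) = 14×22/78 = 3.95 V. With the source grounded, V_GS = V_G = 3.95 V.
Assume saturation: I_D = (k_n/2)(V_GS − V_t)² = (2.1/2)×(3.95 − 2)² = 1.05×1.95² = 3.99 mA.
V_DS = V_DD − I_D·R_D = 14 − 3.99×0.82 = 10.7 V.
Saturation requires V_DS ≥ V_GS − V_t = 1.95 V; 10.7 ≥ 1.95 ✓.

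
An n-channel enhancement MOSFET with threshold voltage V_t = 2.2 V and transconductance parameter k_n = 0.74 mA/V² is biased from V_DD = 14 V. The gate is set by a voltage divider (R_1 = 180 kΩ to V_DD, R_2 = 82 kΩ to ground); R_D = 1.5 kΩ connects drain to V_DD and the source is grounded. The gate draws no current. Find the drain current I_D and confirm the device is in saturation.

V_G = V_DD·R_2/(R_1+R_2) = 14×82/262 = 4.38 V. With the source grounded, V_GS = V_G = 4.38 V.
Assume saturation: I_D = (k_n/2)(V_GS − V_t)² = (0.74/2)×(4.38 − 2.2)² = 0.37×2.18² = 1.76 mA.
V_DS = V_DD − I_D·R_D = 14 − 1.76×1.5 = 11.4 V.
Saturation requires V_DS ≥ V_GS − V_t = 2.18 V; 11.4 ≥ 2.18 ✓.

I_D ≈ 1.8 mA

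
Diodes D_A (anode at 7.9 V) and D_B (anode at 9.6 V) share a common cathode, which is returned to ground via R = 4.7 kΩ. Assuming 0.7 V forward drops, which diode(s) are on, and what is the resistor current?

Assume both conduct. Then node N would need to be at both 7.9−0.7 = 7.2 V and 9.6−0.7 = 8.9 V, which is impossible.
Assume only D_B conducts: V_N = 9.6 − 0.7 = 8.9 V, so I_R = 8.9/4.7 = 1.89 mA.
Check D_A: its anode-to-cathode voltage is 7.9 − 8.9 = -1 V < 0.7 V, so it is off. The assumption is consistent.

Only D_B conducts; I_R ≈ 1.9 mA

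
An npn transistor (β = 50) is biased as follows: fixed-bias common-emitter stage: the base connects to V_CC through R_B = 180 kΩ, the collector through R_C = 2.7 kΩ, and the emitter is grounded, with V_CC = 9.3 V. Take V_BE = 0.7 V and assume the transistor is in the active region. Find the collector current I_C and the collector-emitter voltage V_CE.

I_C ≈ 2.4 mA, V_CE ≈ 2.8 V

Base loop: V_CC = I_B·R_B + V_BE, so I_B = (9.3 − 0.7)/180 kΩ = 0.0478 mA.
In the active region I_C = β·I_B = 50 × 0.0478 = 2.39 mA.
Collector loop: V_CE = V_CC − I_C·R_C = 9.3 − 2.39×2.7 = 2.85 V.
Since V_CE = 2.85 V > V_CE(sat) ≈ 0.2 V, the transistor is in the active region as assumed.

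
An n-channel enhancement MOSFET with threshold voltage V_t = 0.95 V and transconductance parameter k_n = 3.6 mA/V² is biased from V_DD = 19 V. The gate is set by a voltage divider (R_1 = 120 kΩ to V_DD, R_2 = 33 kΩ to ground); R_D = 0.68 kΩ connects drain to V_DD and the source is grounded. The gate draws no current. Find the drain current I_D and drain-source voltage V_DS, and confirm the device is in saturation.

V_G = V_DD·R_2/(R_1+R_2) = 19×33/153 = 4.1 V. With the source grounded, V_GS = V_G = 4.1 V.
Assume saturation: I_D = (k_n/2)(V_GS − V_t)² = (3.6/2)×(4.1 − 0.95)² = 1.8×3.15² = 17.8 mA.
V_DS = V_DD − I_D·R_D = 19 − 17.8×0.68 = 6.87 V.
Saturation requires V_DS ≥ V_GS − V_t = 3.15 V; 6.87 ≥ 3.15 ✓.

I_D ≈ 18 mA, V_DS ≈ 6.9 V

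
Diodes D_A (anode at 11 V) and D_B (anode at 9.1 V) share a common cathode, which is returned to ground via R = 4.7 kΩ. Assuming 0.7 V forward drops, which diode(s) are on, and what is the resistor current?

Only D_A conducts; I_R ≈ 2.2 mA

Assume both conduct. Then node N would need to be at both 11−0.7 = 10.3 V and 9.1−0.7 = 8.4 V, which is impossible.
Assume only D_A conducts: V_N = 11 − 0.7 = 10.3 V, so I_R = 10.3/4.7 = 2.19 mA.
Check D_B: its anode-to-cathode voltage is 9.1 − 10.3 = -1.2 V < 0.7 V, so it is off. The assumption is consistent.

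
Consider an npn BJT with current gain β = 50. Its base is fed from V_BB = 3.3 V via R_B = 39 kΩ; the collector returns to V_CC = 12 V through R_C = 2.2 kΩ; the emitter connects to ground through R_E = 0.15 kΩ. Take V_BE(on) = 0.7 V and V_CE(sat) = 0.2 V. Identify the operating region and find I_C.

active; I_C ≈ 2.8 mA

Assume active. Base-emitter loop: I_B = (V_BB − V_BE)/(R_B + (β+1)R_E) = (3.3 − 0.7)/(39 + 51×0.15) = 0.0557 mA.
I_C = β·I_B = 50×0.0557 = 2.79 mA.
V_CE = V_CC − I_C·R_C − I_E·R_E = 12 − 2.79×2.2 − 2.84×0.15 = 5.44 V > V_CE(sat), so the active-region assumption holds.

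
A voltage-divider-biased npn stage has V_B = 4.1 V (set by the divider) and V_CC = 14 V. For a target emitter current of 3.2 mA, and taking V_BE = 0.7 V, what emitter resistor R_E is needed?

V_E = V_B − V_BE = 4.1 − 0.7 = 3.4 V.
R_E = V_E / I_E = 3.4 / 3.2 = 1.06 kΩ.

R_E ≈ 1.1 kΩ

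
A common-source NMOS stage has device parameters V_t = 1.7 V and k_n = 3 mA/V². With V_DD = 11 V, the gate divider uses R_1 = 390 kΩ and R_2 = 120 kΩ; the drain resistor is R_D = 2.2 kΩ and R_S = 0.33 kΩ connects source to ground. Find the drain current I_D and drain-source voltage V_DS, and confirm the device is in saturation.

V_G = V_DD·R_2/(R_1+R_2) = 11×120/510 = 2.59 V.
Assume saturation: I_D = (k_n/2)(V_GS − V_t)² with V_GS = V_G − I_D·R_S = 2.59 − 0.33·I_D.
Substituting gives 0.163·I_D² − 1.88·I_D + 1.18 = 0, with roots I_D = 0.669 or 10.8 mA.
The root I_D = 10.8 mA gives V_GS = -0.988 V ≤ V_t, so take I_D = 0.669 mA.
Then V_GS = 2.37 V and V_DS = V_DD − I_D(R_D+R_S) = 11 − 0.669×2.53 = 9.31 V.
Saturation requires V_DS ≥ V_GS − V_t = 0.668 V; 9.31 ≥ 0.668 ✓.

I_D ≈ 0.67 mA, V_DS ≈ 9.3 V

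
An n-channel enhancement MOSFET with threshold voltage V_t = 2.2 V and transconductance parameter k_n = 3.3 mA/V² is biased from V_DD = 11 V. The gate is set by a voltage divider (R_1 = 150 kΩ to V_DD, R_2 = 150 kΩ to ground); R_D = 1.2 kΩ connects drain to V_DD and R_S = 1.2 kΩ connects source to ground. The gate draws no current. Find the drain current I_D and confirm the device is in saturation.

V_G = V_DD·R_2/(R_1+R_2) = 11×150/300 = 5.5 V.
Assume saturation: I_D = (k_n/2)(V_GS − V_t)² with V_GS = V_G − I_D·R_S = 5.5 − 1.2·I_D.
Substituting gives 2.38·I_D² − 14.1·I_D + 18 = 0, with roots I_D = 1.86 or 4.06 mA.
The root I_D = 4.06 mA gives V_GS = 0.632 V ≤ V_t, so take I_D = 1.86 mA.
Then V_GS = 3.26 V and V_DS = V_DD − I_D(R_D+R_S) = 11 − 1.86×2.4 = 6.53 V.
Saturation requires V_DS ≥ V_GS − V_t = 1.06 V; 6.53 ≥ 1.06 ✓.

I_D ≈ 1.9 mA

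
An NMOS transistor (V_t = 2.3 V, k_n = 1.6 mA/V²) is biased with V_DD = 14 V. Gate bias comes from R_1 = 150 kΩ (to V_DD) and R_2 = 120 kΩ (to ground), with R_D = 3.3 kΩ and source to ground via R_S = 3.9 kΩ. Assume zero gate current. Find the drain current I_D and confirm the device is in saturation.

I_D ≈ 0.76 mA

V_G = V_DD·R_2/(R_1+R_2) = 14×120/270 = 6.22 V.
Assume saturation: I_D = (k_n/2)(V_GS − V_t)² with V_GS = V_G − I_D·R_S = 6.22 − 3.9·I_D.
Substituting gives 12.2·I_D² − 25.5·I_D + 12.3 = 0, with roots I_D = 0.756 or 1.34 mA.
The root I_D = 1.34 mA gives V_GS = 1.01 V ≤ V_t, so take I_D = 0.756 mA.
Then V_GS = 3.27 V and V_DS = V_DD − I_D(R_D+R_S) = 14 − 0.756×7.2 = 8.55 V.
Saturation requires V_DS ≥ V_GS − V_t = 0.972 V; 8.55 ≥ 0.972 ✓.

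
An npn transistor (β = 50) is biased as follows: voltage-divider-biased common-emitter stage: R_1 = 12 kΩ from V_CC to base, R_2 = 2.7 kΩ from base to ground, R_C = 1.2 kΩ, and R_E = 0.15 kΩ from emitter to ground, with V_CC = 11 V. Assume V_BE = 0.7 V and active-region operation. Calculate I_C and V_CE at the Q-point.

I_C ≈ 6.7 mA, V_CE ≈ 1.9 V

Thevenize the base divider: V_Th = V_CC·R_2/(R_1+R_2) = 11×2.7/14.7 = 2.02 V, R_Th = R_1‖R_2 = 2.2 kΩ.
Base-emitter loop: V_Th = I_B·R_Th + V_BE + (β+1)I_B·R_E, so I_B = (2.02 − 0.7) / (2.2 + 51×0.15) = 0.134 mA.
I_C = β·I_B = 50×0.134 = 6.7 mA, and I_E = (β+1)I_B = 6.83 mA.
V_CE = V_CC − I_C·R_C − I_E·R_E = 11 − 6.7×1.2 − 6.83×0.15 = 1.94 V.
V_CE = 1.94 V > 0.2 V confirms active-region operation.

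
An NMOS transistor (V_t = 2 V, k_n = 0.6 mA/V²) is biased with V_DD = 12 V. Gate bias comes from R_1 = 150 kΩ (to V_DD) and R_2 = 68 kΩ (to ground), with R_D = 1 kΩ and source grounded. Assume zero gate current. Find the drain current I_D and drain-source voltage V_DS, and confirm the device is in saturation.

I_D ≈ 0.91 mA, V_DS ≈ 11 V

V_G = V_DD·R_2/(R_1+R_2) = 12×68/218 = 3.74 V. With the source grounded, V_GS = V_G = 3.74 V.
Assume saturation: I_D = (k_n/2)(V_GS − V_t)² = (0.6/2)×(3.74 − 2)² = 0.3×1.74² = 0.912 mA.
V_DS = V_DD − I_D·R_D = 12 − 0.912×1 = 11.1 V.
Saturation requires V_DS ≥ V_GS − V_t = 1.74 V; 11.1 ≥ 1.74 ✓.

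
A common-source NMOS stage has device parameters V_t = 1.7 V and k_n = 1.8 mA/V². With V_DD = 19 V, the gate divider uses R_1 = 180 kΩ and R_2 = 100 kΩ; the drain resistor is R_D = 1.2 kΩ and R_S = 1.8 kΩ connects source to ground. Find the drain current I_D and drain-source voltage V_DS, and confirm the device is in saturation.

V_G = V_DD·R_2/(R_1+R_2) = 19×100/280 = 6.79 V.
Assume saturation: I_D = (k_n/2)(V_GS − V_t)² with V_GS = V_G − I_D·R_S = 6.79 − 1.8·I_D.
Substituting gives 2.92·I_D² − 17.5·I_D + 23.3 = 0, with roots I_D = 2 or 4 mA.
The root I_D = 4 mA gives V_GS = -0.407 V ≤ V_t, so take I_D = 2 mA.
Then V_GS = 3.19 V and V_DS = V_DD − I_D(R_D+R_S) = 19 − 2×3 = 13 V.
Saturation requires V_DS ≥ V_GS − V_t = 1.49 V; 13 ≥ 1.49 ✓.

I_D ≈ 2 mA, V_DS ≈ 13 V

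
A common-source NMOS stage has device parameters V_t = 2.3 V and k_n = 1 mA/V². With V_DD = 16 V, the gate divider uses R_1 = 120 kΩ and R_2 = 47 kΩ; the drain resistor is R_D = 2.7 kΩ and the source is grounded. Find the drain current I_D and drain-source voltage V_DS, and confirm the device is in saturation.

V_G = V_DD·R_2/(R_1+R_2) = 16×47/167 = 4.5 V. With the source grounded, V_GS = V_G = 4.5 V.
Assume saturation: I_D = (k_n/2)(V_GS − V_t)² = (1/2)×(4.5 − 2.3)² = 0.5×2.2² = 2.43 mA.
V_DS = V_DD − I_D·R_D = 16 − 2.43×2.7 = 9.45 V.
Saturation requires V_DS ≥ V_GS − V_t = 2.2 V; 9.45 ≥ 2.2 ✓.

I_D ≈ 2.4 mA, V_DS ≈ 9.4 V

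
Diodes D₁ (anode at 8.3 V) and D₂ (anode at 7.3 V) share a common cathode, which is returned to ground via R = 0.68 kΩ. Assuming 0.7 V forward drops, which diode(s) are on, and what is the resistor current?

Assume both conduct. Then node N would need to be at both 8.3−0.7 = 7.6 V and 7.3−0.7 = 6.6 V, which is impossible.
Assume only D₁ conducts: V_N = 8.3 − 0.7 = 7.6 V, so I_R = 7.6/0.68 = 11.2 mA.
Check D₂: its anode-to-cathode voltage is 7.3 − 7.6 = -0.3 V < 0.7 V, so it is off. The assumption is consistent.

Only D₁ conducts; I_R ≈ 11 mA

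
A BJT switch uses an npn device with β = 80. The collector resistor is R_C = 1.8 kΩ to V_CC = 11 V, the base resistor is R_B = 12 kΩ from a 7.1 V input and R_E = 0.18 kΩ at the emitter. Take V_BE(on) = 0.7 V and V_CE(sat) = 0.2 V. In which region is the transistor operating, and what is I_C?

saturation; I_C ≈ 5.4 mA

Assume active: I_B = (7.1 − 0.7)/(12 + 81×0.18) = 0.241 mA, I_C = β·I_B = 19.3 mA.
Then V_CE = 11 − 19.3×1.8 − 19.5×0.18 = -27.2 V < 0.2 V — the active assumption fails.
Re-solve with V_CE = 0.2 V. KCL at the emitter: V_E/R_E = (V_BB−0.7−V_E)/R_B + (V_CC−0.2−V_E)/R_C, giving V_E = 1.05 V.
I_C = (V_CC − 0.2 − V_E)/R_C = (10.8 − 1.05)/1.8 = 5.41 mA.
Check: I_B = (6.4 − 1.05)/12 = 0.445 mA, and β·I_B = 35.6 mA > I_C, confirming saturation.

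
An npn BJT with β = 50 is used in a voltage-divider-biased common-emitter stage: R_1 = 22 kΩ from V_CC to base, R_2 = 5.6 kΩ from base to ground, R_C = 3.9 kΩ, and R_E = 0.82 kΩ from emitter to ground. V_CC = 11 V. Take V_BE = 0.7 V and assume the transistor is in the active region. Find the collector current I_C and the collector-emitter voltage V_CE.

I_C ≈ 1.7 mA, V_CE ≈ 3.2 V

Thevenize the base divider: V_Th = V_CC·R_2/(R_1+R_2) = 11×5.6/27.6 = 2.23 V, R_Th = R_1‖R_2 = 4.46 kΩ.
Base-emitter loop: V_Th = I_B·R_Th + V_BE + (β+1)I_B·R_E, so I_B = (2.23 − 0.7) / (4.46 + 51×0.82) = 0.0331 mA.
I_C = β·I_B = 50×0.0331 = 1.65 mA, and I_E = (β+1)I_B = 1.69 mA.
V_CE = V_CC − I_C·R_C − I_E·R_E = 11 − 1.65×3.9 − 1.69×0.82 = 3.16 V.
V_CE = 3.16 V > 0.2 V confirms active-region operation.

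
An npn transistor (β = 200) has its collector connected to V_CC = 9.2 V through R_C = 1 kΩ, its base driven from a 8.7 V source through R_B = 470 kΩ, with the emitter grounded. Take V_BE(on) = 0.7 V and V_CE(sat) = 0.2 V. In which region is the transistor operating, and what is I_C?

active; I_C ≈ 3.4 mA

Assume active. Base-emitter loop: I_B = (V_BB − V_BE)/R_B = (8.7 − 0.7)/470 = 0.017 mA.
I_C = β·I_B = 200×0.017 = 3.4 mA.
V_CE = V_CC − I_C·R_C = 9.2 − 3.4×1 = 5.8 V > V_CE(sat), so the active-region assumption holds.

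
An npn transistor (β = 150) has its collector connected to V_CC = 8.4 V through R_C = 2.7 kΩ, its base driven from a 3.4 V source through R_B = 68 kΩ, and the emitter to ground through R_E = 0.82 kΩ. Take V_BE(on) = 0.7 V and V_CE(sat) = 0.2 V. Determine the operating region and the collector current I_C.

Assume active. Base-emitter loop: I_B = (V_BB − V_BE)/(R_B + (β+1)R_E) = (3.4 − 0.7)/(68 + 151×0.82) = 0.0141 mA.
I_C = β·I_B = 150×0.0141 = 2.11 mA.
V_CE = V_CC − I_C·R_C − I_E·R_E = 8.4 − 2.11×2.7 − 2.13×0.82 = 0.956 V > V_CE(sat), so the active-region assumption holds.

active; I_C ≈ 2.1 mA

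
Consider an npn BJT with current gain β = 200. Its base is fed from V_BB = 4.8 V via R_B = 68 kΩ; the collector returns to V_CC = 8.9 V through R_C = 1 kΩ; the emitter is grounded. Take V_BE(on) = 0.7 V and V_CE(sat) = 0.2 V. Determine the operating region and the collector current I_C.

Assume active: I_B = (4.8 − 0.7)/68 = 0.0603 mA, giving I_C = β·I_B = 12.1 mA.
But then V_CE = 8.9 − 12.1×1 = -3.16 V < V_CE(sat) = 0.2 V — impossible in the active region.
So the transistor is saturated. With V_CE = 0.2 V, I_C = (V_CC − 0.2)/R_C = 8.7/1 = 8.7 mA.
Check: β·I_B = 12.1 mA > I_C = 8.7 mA, confirming saturation.

saturation; I_C ≈ 8.7 mA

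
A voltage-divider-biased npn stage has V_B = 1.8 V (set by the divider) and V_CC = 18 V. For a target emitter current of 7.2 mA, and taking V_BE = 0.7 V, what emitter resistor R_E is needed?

R_E ≈ 0.15 kΩ

V_E = V_B − V_BE = 1.8 − 0.7 = 1.1 V.
R_E = V_E / I_E = 1.1 / 7.2 = 0.153 kΩ.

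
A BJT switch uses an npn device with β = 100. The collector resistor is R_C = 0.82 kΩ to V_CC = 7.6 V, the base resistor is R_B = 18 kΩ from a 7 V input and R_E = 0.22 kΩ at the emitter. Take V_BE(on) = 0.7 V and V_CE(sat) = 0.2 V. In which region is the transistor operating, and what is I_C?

saturation; I_C ≈ 7.1 mA

Assume active: I_B = (7 − 0.7)/(18 + 101×0.22) = 0.157 mA, I_C = β·I_B = 15.7 mA.
Then V_CE = 7.6 − 15.7×0.82 − 15.8×0.22 = -8.72 V < 0.2 V — the active assumption fails.
Re-solve with V_CE = 0.2 V. KCL at the emitter: V_E/R_E = (V_BB−0.7−V_E)/R_B + (V_CC−0.2−V_E)/R_C, giving V_E = 1.61 V.
I_C = (V_CC − 0.2 − V_E)/R_C = (7.4 − 1.61)/0.82 = 7.06 mA.
Check: I_B = (6.3 − 1.61)/18 = 0.261 mA, and β·I_B = 26.1 mA > I_C, confirming saturation.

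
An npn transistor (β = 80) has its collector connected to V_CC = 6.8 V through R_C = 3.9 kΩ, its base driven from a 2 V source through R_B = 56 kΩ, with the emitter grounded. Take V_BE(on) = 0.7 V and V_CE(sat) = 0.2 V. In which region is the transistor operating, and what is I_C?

saturation; I_C ≈ 1.7 mA

Assume active: I_B = (2 − 0.7)/56 = 0.0232 mA, giving I_C = β·I_B = 1.86 mA.
But then V_CE = 6.8 − 1.86×3.9 = -0.443 V < V_CE(sat) = 0.2 V — impossible in the active region.
So the transistor is saturated. With V_CE = 0.2 V, I_C = (V_CC − 0.2)/R_C = 6.6/3.9 = 1.69 mA.
Check: β·I_B = 1.86 mA > I_C = 1.69 mA, confirming saturation.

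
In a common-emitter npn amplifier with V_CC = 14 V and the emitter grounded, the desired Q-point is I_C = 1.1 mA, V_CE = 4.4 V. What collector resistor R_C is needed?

Collector loop: V_CC = I_C·R_C + V_CE.
R_C = (V_CC − V_CE)/I_C = (14 − 4.4)/1.1 = 8.73 kΩ.

R_C ≈ 8.7 kΩ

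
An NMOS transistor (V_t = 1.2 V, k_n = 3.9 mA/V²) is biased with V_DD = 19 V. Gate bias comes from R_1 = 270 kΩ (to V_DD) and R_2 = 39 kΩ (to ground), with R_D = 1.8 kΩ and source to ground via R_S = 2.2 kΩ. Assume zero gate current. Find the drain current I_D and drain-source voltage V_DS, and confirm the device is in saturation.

I_D ≈ 0.35 mA, V_DS ≈ 18 V

V_G = V_DD·R_2/(R_1+R_2) = 19×39/309 = 2.4 V.
Assume saturation: I_D = (k_n/2)(V_GS − V_t)² with V_GS = V_G − I_D·R_S = 2.4 − 2.2·I_D.
Substituting gives 9.44·I_D² − 11.3·I_D + 2.8 = 0, with roots I_D = 0.352 or 0.844 mA.
The root I_D = 0.844 mA gives V_GS = 0.542 V ≤ V_t, so take I_D = 0.352 mA.
Then V_GS = 1.62 V and V_DS = V_DD − I_D(R_D+R_S) = 19 − 0.352×4 = 17.6 V.
Saturation requires V_DS ≥ V_GS − V_t = 0.425 V; 17.6 ≥ 0.425 ✓.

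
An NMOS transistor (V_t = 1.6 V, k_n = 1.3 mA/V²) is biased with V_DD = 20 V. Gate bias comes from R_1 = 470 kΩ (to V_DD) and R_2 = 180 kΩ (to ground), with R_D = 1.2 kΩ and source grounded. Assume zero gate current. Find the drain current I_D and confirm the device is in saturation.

I_D ≈ 10 mA

V_G = V_DD·R_2/(R_1+R_2) = 20×180/650 = 5.54 V. With the source grounded, V_GS = V_G = 5.54 V.
Assume saturation: I_D = (k_n/2)(V_GS − V_t)² = (1.3/2)×(5.54 − 1.6)² = 0.65×3.94² = 10.1 mA.
V_DS = V_DD − I_D·R_D = 20 − 10.1×1.2 = 7.9 V.
Saturation requires V_DS ≥ V_GS − V_t = 3.94 V; 7.9 ≥ 3.94 ✓.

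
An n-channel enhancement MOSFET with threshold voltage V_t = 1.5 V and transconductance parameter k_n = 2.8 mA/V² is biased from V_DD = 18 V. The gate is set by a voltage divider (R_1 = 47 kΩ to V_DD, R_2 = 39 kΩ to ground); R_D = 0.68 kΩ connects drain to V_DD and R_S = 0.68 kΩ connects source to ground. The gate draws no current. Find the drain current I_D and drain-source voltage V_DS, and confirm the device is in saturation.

V_G = V_DD·R_2/(R_1+R_2) = 18×39/86 = 8.16 V.
Assume saturation: I_D = (k_n/2)(V_GS − V_t)² with V_GS = V_G − I_D·R_S = 8.16 − 0.68·I_D.
Substituting gives 0.647·I_D² − 13.7·I_D + 62.1 = 0, with roots I_D = 6.6 or 14.5 mA.
The root I_D = 14.5 mA gives V_GS = -1.72 V ≤ V_t, so take I_D = 6.6 mA.
Then V_GS = 3.67 V and V_DS = V_DD − I_D(R_D+R_S) = 18 − 6.6×1.36 = 9.02 V.
Saturation requires V_DS ≥ V_GS − V_t = 2.17 V; 9.02 ≥ 2.17 ✓.

I_D ≈ 6.6 mA, V_DS ≈ 9 V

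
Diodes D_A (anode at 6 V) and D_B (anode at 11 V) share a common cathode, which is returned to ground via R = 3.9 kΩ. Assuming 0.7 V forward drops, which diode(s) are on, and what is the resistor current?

Only D_B conducts; I_R ≈ 2.6 mA

Assume both conduct. Then node N would need to be at both 6−0.7 = 5.3 V and 11−0.7 = 10.3 V, which is impossible.
Assume only D_B conducts: V_N = 11 − 0.7 = 10.3 V, so I_R = 10.3/3.9 = 2.64 mA.
Check D_A: its anode-to-cathode voltage is 6 − 10.3 = -4.3 V < 0.7 V, so it is off. The assumption is consistent.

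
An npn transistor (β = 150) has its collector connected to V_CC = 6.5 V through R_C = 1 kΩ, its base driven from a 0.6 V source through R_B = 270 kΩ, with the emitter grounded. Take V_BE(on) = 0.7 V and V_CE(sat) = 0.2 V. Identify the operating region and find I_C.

V_BB = 0.6 V ≤ V_BE(on) = 0.7 V, so the base-emitter junction is not forward biased.
The transistor is in cutoff: I_B = I_C = 0.

cutoff; I_C ≈ 0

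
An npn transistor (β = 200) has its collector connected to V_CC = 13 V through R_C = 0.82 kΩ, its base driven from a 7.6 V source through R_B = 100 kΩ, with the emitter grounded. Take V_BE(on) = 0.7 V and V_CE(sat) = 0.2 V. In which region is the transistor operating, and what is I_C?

active; I_C ≈ 14 mA

Assume active. Base-emitter loop: I_B = (V_BB − V_BE)/R_B = (7.6 − 0.7)/100 = 0.069 mA.
I_C = β·I_B = 200×0.069 = 13.8 mA.
V_CE = V_CC − I_C·R_C = 13 − 13.8×0.82 = 1.68 V > V_CE(sat), so the active-region assumption holds.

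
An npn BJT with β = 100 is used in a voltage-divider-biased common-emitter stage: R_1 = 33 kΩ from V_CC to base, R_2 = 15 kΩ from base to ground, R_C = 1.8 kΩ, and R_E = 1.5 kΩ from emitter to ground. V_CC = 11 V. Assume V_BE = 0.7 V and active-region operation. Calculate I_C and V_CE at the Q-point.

I_C ≈ 1.7 mA, V_CE ≈ 5.4 V

Thevenize the base divider: V_Th = V_CC·R_2/(R_1+R_2) = 11×15/48 = 3.44 V, R_Th = R_1‖R_2 = 10.3 kΩ.
Base-emitter loop: V_Th = I_B·R_Th + V_BE + (β+1)I_B·R_E, so I_B = (3.44 − 0.7) / (10.3 + 101×1.5) = 0.0169 mA.
I_C = β·I_B = 100×0.0169 = 1.69 mA, and I_E = (β+1)I_B = 1.71 mA.
V_CE = V_CC − I_C·R_C − I_E·R_E = 11 − 1.69×1.8 − 1.71×1.5 = 5.39 V.
V_CE = 5.39 V > 0.2 V confirms active-region operation.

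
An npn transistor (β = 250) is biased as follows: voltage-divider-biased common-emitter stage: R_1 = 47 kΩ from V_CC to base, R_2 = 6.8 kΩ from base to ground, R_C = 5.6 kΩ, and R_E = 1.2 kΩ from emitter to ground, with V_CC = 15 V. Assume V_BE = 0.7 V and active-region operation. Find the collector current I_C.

Thevenize the base divider: V_Th = V_CC·R_2/(R_1+R_2) = 15×6.8/53.8 = 1.9 V, R_Th = R_1‖R_2 = 5.94 kΩ.
Base-emitter loop: V_Th = I_B·R_Th + V_BE + (β+1)I_B·R_E, so I_B = (1.9 − 0.7) / (5.94 + 251×1.2) = 0.00389 mA.
I_C = β·I_B = 250×0.00389 = 0.973 mA, and I_E = (β+1)I_B = 0.977 mA.
V_CE = V_CC − I_C·R_C − I_E·R_E = 15 − 0.973×5.6 − 0.977×1.2 = 8.38 V.
V_CE = 8.38 V > 0.2 V confirms active-region operation.

I_C ≈ 0.97 mA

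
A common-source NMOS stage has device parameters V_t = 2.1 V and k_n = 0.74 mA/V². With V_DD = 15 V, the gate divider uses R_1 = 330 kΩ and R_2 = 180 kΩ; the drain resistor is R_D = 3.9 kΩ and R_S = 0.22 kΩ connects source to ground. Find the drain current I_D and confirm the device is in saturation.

I_D ≈ 2.6 mA

V_G = V_DD·R_2/(R_1+R_2) = 15×180/510 = 5.29 V.
Assume saturation: I_D = (k_n/2)(V_GS − V_t)² with V_GS = V_G − I_D·R_S = 5.29 − 0.22·I_D.
Substituting gives 0.0179·I_D² − 1.52·I_D + 3.77 = 0, with roots I_D = 2.56 or 82.3 mA.
The root I_D = 82.3 mA gives V_GS = -12.8 V ≤ V_t, so take I_D = 2.56 mA.
Then V_GS = 4.73 V and V_DS = V_DD − I_D(R_D+R_S) = 15 − 2.56×4.12 = 4.45 V.
Saturation requires V_DS ≥ V_GS − V_t = 2.63 V; 4.45 ≥ 2.63 ✓.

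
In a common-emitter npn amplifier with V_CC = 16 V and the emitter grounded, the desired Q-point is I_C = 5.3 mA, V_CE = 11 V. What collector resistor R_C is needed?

R_C ≈ 0.94 kΩ

Collector loop: V_CC = I_C·R_C + V_CE.
R_C = (V_CC − V_CE)/I_C = (16 − 11)/5.3 = 0.943 kΩ.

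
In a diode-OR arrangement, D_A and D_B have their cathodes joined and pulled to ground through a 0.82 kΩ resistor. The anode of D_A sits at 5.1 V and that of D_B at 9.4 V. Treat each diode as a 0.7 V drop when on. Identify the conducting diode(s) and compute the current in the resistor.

Only D_B conducts; I_R ≈ 11 mA

Assume both conduct. Then node N would need to be at both 5.1−0.7 = 4.4 V and 9.4−0.7 = 8.7 V, which is impossible.
Assume only D_B conducts: V_N = 9.4 − 0.7 = 8.7 V, so I_R = 8.7/0.82 = 10.6 mA.
Check D_A: its anode-to-cathode voltage is 5.1 − 8.7 = -3.6 V < 0.7 V, so it is off. The assumption is consistent.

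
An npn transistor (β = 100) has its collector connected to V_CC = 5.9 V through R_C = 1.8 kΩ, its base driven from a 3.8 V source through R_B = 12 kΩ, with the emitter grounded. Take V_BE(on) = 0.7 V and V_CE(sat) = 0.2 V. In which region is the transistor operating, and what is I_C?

saturation; I_C ≈ 3.2 mA

Assume active: I_B = (3.8 − 0.7)/12 = 0.258 mA, giving I_C = β·I_B = 25.8 mA.
But then V_CE = 5.9 − 25.8×1.8 = -40.6 V < V_CE(sat) = 0.2 V — impossible in the active region.
So the transistor is saturated. With V_CE = 0.2 V, I_C = (V_CC − 0.2)/R_C = 5.7/1.8 = 3.17 mA.
Check: β·I_B = 25.8 mA > I_C = 3.17 mA, confirming saturation.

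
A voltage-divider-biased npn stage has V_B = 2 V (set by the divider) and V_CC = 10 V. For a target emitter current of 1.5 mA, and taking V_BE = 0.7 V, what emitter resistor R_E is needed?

V_E = V_B − V_BE = 2 − 0.7 = 1.3 V.
R_E = V_E / I_E = 1.3 / 1.5 = 0.867 kΩ.

R_E ≈ 0.87 kΩ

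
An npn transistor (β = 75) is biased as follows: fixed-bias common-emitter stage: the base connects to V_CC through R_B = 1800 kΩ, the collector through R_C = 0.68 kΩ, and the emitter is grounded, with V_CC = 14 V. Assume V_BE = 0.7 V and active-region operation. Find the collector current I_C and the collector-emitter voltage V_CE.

I_C ≈ 0.55 mA, V_CE ≈ 14 V

Base loop: V_CC = I_B·R_B + V_BE, so I_B = (14 − 0.7)/1800 kΩ = 0.00739 mA.
In the active region I_C = β·I_B = 75 × 0.00739 = 0.554 mA.
Collector loop: V_CE = V_CC − I_C·R_C = 14 − 0.554×0.68 = 13.6 V.
Since V_CE = 13.6 V > V_CE(sat) ≈ 0.2 V, the transistor is in the active region as assumed.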